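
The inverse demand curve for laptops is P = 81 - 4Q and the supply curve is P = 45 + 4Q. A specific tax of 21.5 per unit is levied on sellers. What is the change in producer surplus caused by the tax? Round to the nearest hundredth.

-33.93

Pre-tax equilibrium: 81 - 4Q = 45 + 4Q gives Q* = 4.5, P* = 63.
With the tax, sellers need 21.5 more per unit: 81 - 4Q = 45 + 4Q + 21.5, so Q_t = 1.8125. Buyers pay P_b = 73.75; sellers receive P_s = P_b - 21.5 = 52.25.
Producers lose the trapezoid between P_s and P* out to Q_t plus the triangle from Q_t to Q*: change in PS = 6.5703 - 40.5 = -33.9297.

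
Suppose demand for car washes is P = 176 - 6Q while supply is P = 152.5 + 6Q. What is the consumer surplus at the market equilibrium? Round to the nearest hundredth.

11.51

Setting demand equal to supply, 23.5 = 12Q, so Q* = 1.9583 and P* = 164.25.
CS is the area between the demand curve and P* from 0 to Q*: (1/2)(1.9583)(11.75) = 11.5052.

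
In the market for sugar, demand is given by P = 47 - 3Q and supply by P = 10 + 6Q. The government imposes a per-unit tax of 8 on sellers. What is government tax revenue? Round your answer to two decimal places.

25.78

Without the tax, 47 - 3Q = 10 + 6Q so Q* = 4.1111 and P* = 34.6667.
With the tax, sellers need 8 more per unit: 47 - 3Q = 10 + 6Q + 8, so Q_t = 3.2222. Buyers pay P_b = 37.3333; sellers receive P_s = P_b - 8 = 29.3333.
Tax revenue = t x Q_t = 8 x 3.2222 = 25.7778.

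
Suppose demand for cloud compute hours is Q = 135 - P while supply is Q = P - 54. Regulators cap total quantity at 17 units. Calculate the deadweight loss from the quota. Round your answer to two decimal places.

Rewriting demand in inverse form: P = 135 - Q.
Rewriting supply in inverse form: P = 54 + Q.
Unrestricted equilibrium: Q* = (135 - 54)/(1 + 1) = 40.5.
At Q = 17 the demand price is 135 - (17) = 118 and the supply price is 54 + (17) = 71.
Deadweight loss is the triangle between the curves from 17 to 40.5: (1/2)(118 - 71)(40.5 - 17) = 552.25.

552.25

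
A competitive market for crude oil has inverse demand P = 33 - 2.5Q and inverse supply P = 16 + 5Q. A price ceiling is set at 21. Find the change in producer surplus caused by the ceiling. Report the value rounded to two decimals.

-10.34

Without the control, 33 - 2.5Q = 16 + 5Q so Q* = 2.2667 and P* = 27.3333.
At the ceiling price 21, quantity supplied is (21 - 16)/5 = 1; supply is the short side, so Q = 1 trades at P = 21.
PS goes from (1/2)(2.2667)(11.3333) = 12.8444 to 2.5 (computed as (21 - 16)(1) - (1/2)(5)(1)^2), a change of -10.3444.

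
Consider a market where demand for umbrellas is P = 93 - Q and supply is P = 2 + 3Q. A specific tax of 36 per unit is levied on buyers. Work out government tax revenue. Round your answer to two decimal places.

495.00

Without the tax, 93 - Q = 2 + 3Q so Q* = 22.75 and P* = 70.25.
A tax on buyers shifts demand down by 36: (93 - 36) - Q = 2 + 3Q, so Q_t = 13.75. Buyers pay P_b = 79.25; sellers receive P_s = P_b - 36 = 43.25.
Tax revenue = t x Q_t = 36 x 13.75 = 495.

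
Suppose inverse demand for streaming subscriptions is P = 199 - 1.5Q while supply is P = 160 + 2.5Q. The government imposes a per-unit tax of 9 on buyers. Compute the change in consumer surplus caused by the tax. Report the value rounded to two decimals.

Pre-tax equilibrium: 199 - 1.5Q = 160 + 2.5Q gives Q* = 9.75, P* = 184.375.
A tax on buyers shifts demand down by 9: (199 - 9) - 1.5Q = 160 + 2.5Q, so Q_t = 7.5. Buyers pay P_b = 187.75; sellers receive P_s = P_b - 9 = 178.75.
Consumers lose the trapezoid between P* and P_b out to Q_t plus the triangle from Q_t to Q*: change in CS = 42.1875 - 71.2969 = -29.1094.

-29.11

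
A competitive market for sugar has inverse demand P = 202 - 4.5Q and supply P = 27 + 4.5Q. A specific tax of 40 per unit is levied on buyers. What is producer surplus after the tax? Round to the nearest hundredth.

Pre-tax equilibrium: 202 - 4.5Q = 27 + 4.5Q gives Q* = 19.4444, P* = 114.5.
With the tax, buyers' net willingness to pay falls by 40: (202 - 40) - 4.5Q = 27 + 4.5Q, so Q_t = 15. Buyers pay P_b = 134.5; sellers receive P_s = P_b - 40 = 94.5.
Producer surplus is the triangle above supply below P_s: (1/2)(15)(94.5 - 27) = 506.25.

506.25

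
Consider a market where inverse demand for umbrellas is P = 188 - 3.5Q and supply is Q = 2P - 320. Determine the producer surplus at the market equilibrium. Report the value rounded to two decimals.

12.25

Rewriting supply in inverse form: P = 160 + 0.5Q.
Setting demand equal to supply, 28 = 4Q, so Q* = 7 and P* = 163.5.
PS is the area between P* and the supply curve from 0 to Q*: (1/2)(7)(3.5) = 12.25.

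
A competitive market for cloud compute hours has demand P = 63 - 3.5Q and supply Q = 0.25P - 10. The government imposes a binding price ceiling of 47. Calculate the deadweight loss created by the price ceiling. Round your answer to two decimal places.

6.50

Rewriting supply in inverse form: P = 40 + 4Q.
Free-market equilibrium: 63 - 3.5Q = 40 + 4Q gives Q* = 3.0667, P* = 52.2667.
At the ceiling price 47, quantity supplied is (47 - 40)/4 = 1.75; supply is the short side, so Q = 1.75 trades at P = 47.
The lost-trades triangle has base Q* - 1.75 = 1.3167 and height equal to the gap between the curves at Q = 1.75, which is 56.875 - 47 = 9.875. DWL = (1/2)(1.3167)(9.875) = 6.501.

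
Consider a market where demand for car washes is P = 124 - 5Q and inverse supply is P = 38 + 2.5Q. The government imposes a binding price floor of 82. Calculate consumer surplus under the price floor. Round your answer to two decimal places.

176.40

Free-market equilibrium: 124 - 5Q = 38 + 2.5Q gives Q* = 11.4667, P* = 66.6667.
At the floor price 82, quantity demanded is (124 - 82)/5 = 8.4; demand is the short side, so Q = 8.4 trades at P = 82.
CS is the triangle under demand above 82: (1/2)(8.4)(124 - 82) = 176.4.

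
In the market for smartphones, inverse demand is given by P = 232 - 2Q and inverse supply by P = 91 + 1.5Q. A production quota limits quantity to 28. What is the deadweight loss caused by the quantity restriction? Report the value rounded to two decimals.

264.14

Unrestricted equilibrium: Q* = (232 - 91)/(2 + 1.5) = 40.2857.
At Q = 28 the demand price is 232 - 2(28) = 176 and the supply price is 91 + 1.5(28) = 133.
Deadweight loss is the triangle between the curves from 28 to 40.2857: (1/2)(176 - 133)(40.2857 - 28) = 264.1429.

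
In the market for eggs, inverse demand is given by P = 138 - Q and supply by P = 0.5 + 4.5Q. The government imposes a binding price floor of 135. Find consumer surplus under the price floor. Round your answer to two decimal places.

Free-market equilibrium: 138 - Q = 0.5 + 4.5Q gives Q* = 25, P* = 113.
At the floor price 135, quantity demanded is (138 - 135)/1 = 3; demand is the short side, so Q = 3 trades at P = 135.
CS is the triangle under demand above 135: (1/2)(3)(138 - 135) = 4.5.

4.50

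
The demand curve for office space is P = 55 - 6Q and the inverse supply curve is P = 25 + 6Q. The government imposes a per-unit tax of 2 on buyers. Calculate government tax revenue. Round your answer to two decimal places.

4.67

Pre-tax equilibrium: 55 - 6Q = 25 + 6Q gives Q* = 2.5, P* = 40.
With the tax, buyers' net willingness to pay falls by 2: (55 - 2) - 6Q = 25 + 6Q, so Q_t = 2.3333. Buyers pay P_b = 41; sellers receive P_s = P_b - 2 = 39.
Revenue is the tax times quantity traded: 2 x 2.3333 = 4.6667.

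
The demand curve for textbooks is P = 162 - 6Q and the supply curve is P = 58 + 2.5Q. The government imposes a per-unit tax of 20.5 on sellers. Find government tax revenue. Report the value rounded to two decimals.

201.38

Without the tax, 162 - 6Q = 58 + 2.5Q so Q* = 12.2353 and P* = 88.5882.
A tax on sellers shifts supply up by 20.5: 162 - 6Q = 58 + 2.5Q + 20.5, so Q_t = 9.8235. Buyers pay P_b = 103.0588; sellers receive P_s = P_b - 20.5 = 82.5588.
Tax revenue = t x Q_t = 20.5 x 9.8235 = 201.3824.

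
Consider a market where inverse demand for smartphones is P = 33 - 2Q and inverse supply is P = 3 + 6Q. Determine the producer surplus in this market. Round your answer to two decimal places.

Set 33 - 2Q = 3 + 6Q, which gives 30 = 8Q, so Q* = 3.75 and P* = 33 - 2(3.75) = 25.5.
Producer surplus is the triangle above supply below P*: (1/2)(3.75)(25.5 - 3) = (1/2)(3.75)(22.5) = 42.1875.

42.19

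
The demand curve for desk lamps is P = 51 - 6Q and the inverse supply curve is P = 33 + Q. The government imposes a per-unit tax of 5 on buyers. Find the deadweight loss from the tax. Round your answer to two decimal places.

Pre-tax equilibrium: 51 - 6Q = 33 + Q gives Q* = 2.5714, P* = 35.5714.
A tax on buyers shifts demand down by 5: (51 - 5) - 6Q = 33 + Q, so Q_t = 1.8571. Buyers pay P_b = 39.8571; sellers receive P_s = P_b - 5 = 34.8571.
The welfare triangle lost has base Q* - Q_t = 0.7143 and height t = 5, so DWL = (1/2)(0.7143)(5) = 1.7857.

1.79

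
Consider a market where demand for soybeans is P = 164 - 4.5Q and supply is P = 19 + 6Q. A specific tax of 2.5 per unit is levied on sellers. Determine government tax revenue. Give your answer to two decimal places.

33.93

Without the tax, 164 - 4.5Q = 19 + 6Q so Q* = 13.8095 and P* = 101.8571.
A tax on sellers shifts supply up by 2.5: 164 - 4.5Q = 19 + 6Q + 2.5, so Q_t = 13.5714. Buyers pay P_b = 102.9286; sellers receive P_s = P_b - 2.5 = 100.4286.
Revenue is the tax times quantity traded: 2.5 x 13.5714 = 33.9286.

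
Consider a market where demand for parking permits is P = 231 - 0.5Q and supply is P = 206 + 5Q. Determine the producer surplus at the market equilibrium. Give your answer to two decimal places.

51.65

Equilibrium: 231 - 0.5Q = 206 + 5Q, so Q* = 4.5455 and P* = 228.7273.
The supply curve's price intercept is 206, so PS = (1/2)(Q*)(P* - 206) = (1/2)(4.5455)(22.7273) = 51.6529.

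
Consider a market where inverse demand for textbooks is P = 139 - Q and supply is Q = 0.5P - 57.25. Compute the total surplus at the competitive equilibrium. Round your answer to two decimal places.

Rewriting supply in inverse form: P = 114.5 + 2Q.
Set 139 - Q = 114.5 + 2Q, which gives 24.5 = 3Q, so Q* = 8.1667 and P* = 139 - (8.1667) = 130.8333.
CS = (1/2)(8.1667)(8.1667) = 33.3472 and PS = (1/2)(8.1667)(16.3333) = 66.6944, so total surplus = 100.0417.

100.04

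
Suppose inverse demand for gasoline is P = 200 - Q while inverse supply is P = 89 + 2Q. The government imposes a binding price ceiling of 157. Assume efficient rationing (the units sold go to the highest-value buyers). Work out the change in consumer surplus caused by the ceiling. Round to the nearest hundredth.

199.50

Without the control, 200 - Q = 89 + 2Q so Q* = 37 and P* = 163.
At P = 157, sellers supply (157 - 89)/2 = 34 while buyers want more, so the quantity traded is 34 at price 157.
CS goes from (1/2)(37)(37) = 684.5 to 884 (computed as (200 - 157)(34) - (1/2)(1)(34)^2), a change of 199.5.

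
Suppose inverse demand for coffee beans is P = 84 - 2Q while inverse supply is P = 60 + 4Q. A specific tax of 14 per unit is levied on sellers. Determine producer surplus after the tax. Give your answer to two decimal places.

5.56

Pre-tax equilibrium: 84 - 2Q = 60 + 4Q gives Q* = 4, P* = 76.
With the tax, sellers need 14 more per unit: 84 - 2Q = 60 + 4Q + 14, so Q_t = 1.6667. Buyers pay P_b = 80.6667; sellers receive P_s = P_b - 14 = 66.6667.
Producer surplus is the triangle above supply below P_s: (1/2)(1.6667)(66.6667 - 60) = 5.5556.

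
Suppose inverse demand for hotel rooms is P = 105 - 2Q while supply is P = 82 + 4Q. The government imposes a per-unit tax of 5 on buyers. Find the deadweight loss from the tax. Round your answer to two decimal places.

2.08

Without the tax, 105 - 2Q = 82 + 4Q so Q* = 3.8333 and P* = 97.3333.
With the tax, buyers' net willingness to pay falls by 5: (105 - 5) - 2Q = 82 + 4Q, so Q_t = 3. Buyers pay P_b = 99; sellers receive P_s = P_b - 5 = 94.
Deadweight loss is the triangle between the curves from Q_t to Q*: (1/2)(3.8333 - 3)(5) = 2.0833.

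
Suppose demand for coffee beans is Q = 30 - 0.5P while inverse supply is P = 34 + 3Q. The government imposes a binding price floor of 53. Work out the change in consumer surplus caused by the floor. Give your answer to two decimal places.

Rewriting demand in inverse form: P = 60 - 2Q.
Free-market equilibrium: 60 - 2Q = 34 + 3Q gives Q* = 5.2, P* = 49.6.
At P = 53, buyers demand (60 - 53)/2 = 3.5 while sellers would supply more, so the quantity traded is 3.5 at price 53.
CS goes from (1/2)(5.2)(10.4) = 27.04 to 12.25 (computed as (60 - 53)(3.5) - (1/2)(2)(3.5)^2), a change of -14.79.

-14.79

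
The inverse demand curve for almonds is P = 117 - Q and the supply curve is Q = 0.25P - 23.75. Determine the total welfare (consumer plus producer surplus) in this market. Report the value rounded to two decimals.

48.40

Rewriting supply in inverse form: P = 95 + 4Q.
Equilibrium: 117 - Q = 95 + 4Q, so Q* = 4.4 and P* = 112.6.
CS = (1/2)(4.4)(4.4) = 9.68 and PS = (1/2)(4.4)(17.6) = 38.72, so total surplus = 48.4.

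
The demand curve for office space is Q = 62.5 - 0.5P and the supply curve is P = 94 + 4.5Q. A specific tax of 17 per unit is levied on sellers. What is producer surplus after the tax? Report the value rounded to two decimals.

Rewriting demand in inverse form: P = 125 - 2Q.
Pre-tax equilibrium: 125 - 2Q = 94 + 4.5Q gives Q* = 4.7692, P* = 115.4615.
With the tax, sellers need 17 more per unit: 125 - 2Q = 94 + 4.5Q + 17, so Q_t = 2.1538. Buyers pay P_b = 120.6923; sellers receive P_s = P_b - 17 = 103.6923.
Producer surplus is the triangle above supply below P_s: (1/2)(2.1538)(103.6923 - 94) = 10.4379.

10.44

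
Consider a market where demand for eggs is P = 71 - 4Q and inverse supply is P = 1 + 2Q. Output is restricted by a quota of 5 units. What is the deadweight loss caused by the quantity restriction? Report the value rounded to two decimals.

133.33

Without the quota, 71 - 4Q = 1 + 2Q gives Q* = 11.6667.
At Q = 5 the demand price is 71 - 4(5) = 51 and the supply price is 1 + 2(5) = 11.
DWL = (1/2)(gap between curves at 5) x (Q* - 5) = (1/2)(40)(6.6667) = 133.3333.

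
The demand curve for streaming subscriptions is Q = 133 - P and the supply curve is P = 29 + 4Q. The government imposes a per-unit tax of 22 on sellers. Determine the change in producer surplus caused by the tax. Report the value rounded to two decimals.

-327.36

Rewriting demand in inverse form: P = 133 - Q.
Without the tax, 133 - Q = 29 + 4Q so Q* = 20.8 and P* = 112.2.
With the tax, sellers need 22 more per unit: 133 - Q = 29 + 4Q + 22, so Q_t = 16.4. Buyers pay P_b = 116.6; sellers receive P_s = P_b - 22 = 94.6.
PS falls from (1/2)(20.8)(83.2) = 865.28 to (1/2)(16.4)(65.6) = 537.92, a change of -327.36.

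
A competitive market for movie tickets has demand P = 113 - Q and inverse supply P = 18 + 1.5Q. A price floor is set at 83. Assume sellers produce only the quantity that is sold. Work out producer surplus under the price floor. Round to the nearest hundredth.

1275.00

Free-market equilibrium: 113 - Q = 18 + 1.5Q gives Q* = 38, P* = 75.
At the floor price 83, quantity demanded is (113 - 83)/1 = 30; demand is the short side, so Q = 30 trades at P = 83.
The supply price at Q = 30 is 63. PS is the trapezoid between 83 and supply over [0, 30]: (1/2)[(83 - 18) + (83 - 63)](30) = 1275.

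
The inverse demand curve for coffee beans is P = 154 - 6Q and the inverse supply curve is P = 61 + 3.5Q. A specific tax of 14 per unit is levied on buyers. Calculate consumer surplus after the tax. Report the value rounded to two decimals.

Pre-tax equilibrium: 154 - 6Q = 61 + 3.5Q gives Q* = 9.7895, P* = 95.2632.
With the tax, buyers' net willingness to pay falls by 14: (154 - 14) - 6Q = 61 + 3.5Q, so Q_t = 8.3158. Buyers pay P_b = 104.1053; sellers receive P_s = P_b - 14 = 90.1053.
Consumer surplus is the triangle under demand above P_b: (1/2)(8.3158)(154 - 104.1053) = 207.4571.

207.46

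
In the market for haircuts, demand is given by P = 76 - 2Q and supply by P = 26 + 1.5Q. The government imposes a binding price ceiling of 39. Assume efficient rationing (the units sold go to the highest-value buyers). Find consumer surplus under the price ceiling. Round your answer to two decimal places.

Free-market equilibrium: 76 - 2Q = 26 + 1.5Q gives Q* = 14.2857, P* = 47.4286.
At the ceiling price 39, quantity supplied is (39 - 26)/1.5 = 8.6667; supply is the short side, so Q = 8.6667 trades at P = 39.
The demand price at Q = 8.6667 is 58.6667. CS is the trapezoid between demand and 39 over [0, 8.6667]: (1/2)[(76 - 39) + (58.6667 - 39)](8.6667) = 245.5556.

245.56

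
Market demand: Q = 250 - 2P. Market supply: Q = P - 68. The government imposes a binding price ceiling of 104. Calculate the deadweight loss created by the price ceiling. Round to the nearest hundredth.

3.00

Rewriting demand in inverse form: P = 125 - 0.5Q.
Rewriting supply in inverse form: P = 68 + Q.
Without the control, 125 - 0.5Q = 68 + Q so Q* = 38 and P* = 106.
At the ceiling price 104, quantity supplied is (104 - 68)/1 = 36; supply is the short side, so Q = 36 trades at P = 104.
The lost-trades triangle has base Q* - 36 = 2 and height equal to the gap between the curves at Q = 36, which is 107 - 104 = 3. DWL = (1/2)(2)(3) = 3.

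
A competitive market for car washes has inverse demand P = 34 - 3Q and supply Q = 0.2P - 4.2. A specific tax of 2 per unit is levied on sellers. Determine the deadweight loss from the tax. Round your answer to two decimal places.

0.25

Rewriting supply in inverse form: P = 21 + 5Q.
Pre-tax equilibrium: 34 - 3Q = 21 + 5Q gives Q* = 1.625, P* = 29.125.
With the tax, sellers need 2 more per unit: 34 - 3Q = 21 + 5Q + 2, so Q_t = 1.375. Buyers pay P_b = 29.875; sellers receive P_s = P_b - 2 = 27.875.
Deadweight loss is the triangle between the curves from Q_t to Q*: (1/2)(1.625 - 1.375)(2) = 0.25.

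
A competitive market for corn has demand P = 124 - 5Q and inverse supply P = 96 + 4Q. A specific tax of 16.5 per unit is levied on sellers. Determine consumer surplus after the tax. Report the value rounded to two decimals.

4.08

Without the tax, 124 - 5Q = 96 + 4Q so Q* = 3.1111 and P* = 108.4444.
With the tax, sellers need 16.5 more per unit: 124 - 5Q = 96 + 4Q + 16.5, so Q_t = 1.2778. Buyers pay P_b = 117.6111; sellers receive P_s = P_b - 16.5 = 101.1111.
Consumer surplus is the triangle under demand above P_b: (1/2)(1.2778)(124 - 117.6111) = 4.0818.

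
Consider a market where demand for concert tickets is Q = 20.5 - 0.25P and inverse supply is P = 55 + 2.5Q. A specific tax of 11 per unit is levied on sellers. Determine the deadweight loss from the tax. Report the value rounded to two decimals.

Rewriting demand in inverse form: P = 82 - 4Q.
Pre-tax equilibrium: 82 - 4Q = 55 + 2.5Q gives Q* = 4.1538, P* = 65.3846.
With the tax, sellers need 11 more per unit: 82 - 4Q = 55 + 2.5Q + 11, so Q_t = 2.4615. Buyers pay P_b = 72.1538; sellers receive P_s = P_b - 11 = 61.1538.
The welfare triangle lost has base Q* - Q_t = 1.6923 and height t = 11, so DWL = (1/2)(1.6923)(11) = 9.3077.

9.31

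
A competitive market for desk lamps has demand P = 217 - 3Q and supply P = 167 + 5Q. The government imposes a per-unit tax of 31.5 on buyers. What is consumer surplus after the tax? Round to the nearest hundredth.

Pre-tax equilibrium: 217 - 3Q = 167 + 5Q gives Q* = 6.25, P* = 198.25.
A tax on buyers shifts demand down by 31.5: (217 - 31.5) - 3Q = 167 + 5Q, so Q_t = 2.3125. Buyers pay P_b = 210.0625; sellers receive P_s = P_b - 31.5 = 178.5625.
Consumer surplus is the triangle under demand above P_b: (1/2)(2.3125)(217 - 210.0625) = 8.0215.

8.02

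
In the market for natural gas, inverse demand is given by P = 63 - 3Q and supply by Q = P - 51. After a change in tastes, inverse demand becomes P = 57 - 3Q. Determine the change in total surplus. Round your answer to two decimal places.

-13.50

Rewriting supply in inverse form: P = 51 + Q.
Initial equilibrium: Q_0 = 3, P_0 = 54; CS_0 = (1/2)(3)(9) = 13.5, PS_0 = (1/2)(3)(3) = 4.5.
New equilibrium: 57 - 3Q = 51 + Q gives Q_1 = 1.5, P_1 = 52.5; CS_1 = 3.375, PS_1 = 1.125.
Change in total surplus = (3.375 + 1.125) - (13.5 + 4.5) = -13.5.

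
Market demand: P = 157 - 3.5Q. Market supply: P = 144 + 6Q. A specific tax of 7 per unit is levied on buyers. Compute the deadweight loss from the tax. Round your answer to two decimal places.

2.58

Without the tax, 157 - 3.5Q = 144 + 6Q so Q* = 1.3684 and P* = 152.2105.
With the tax, buyers' net willingness to pay falls by 7: (157 - 7) - 3.5Q = 144 + 6Q, so Q_t = 0.6316. Buyers pay P_b = 154.7895; sellers receive P_s = P_b - 7 = 147.7895.
Deadweight loss is the triangle between the curves from Q_t to Q*: (1/2)(1.3684 - 0.6316)(7) = 2.5789.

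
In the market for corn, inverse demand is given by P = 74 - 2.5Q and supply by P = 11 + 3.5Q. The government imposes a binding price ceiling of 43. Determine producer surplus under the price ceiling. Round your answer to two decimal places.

Free-market equilibrium: 74 - 2.5Q = 11 + 3.5Q gives Q* = 10.5, P* = 47.75.
At the ceiling price 43, quantity supplied is (43 - 11)/3.5 = 9.1429; supply is the short side, so Q = 9.1429 trades at P = 43.
PS is the triangle above supply below 43: (1/2)(9.1429)(43 - 11) = 146.2857.

146.29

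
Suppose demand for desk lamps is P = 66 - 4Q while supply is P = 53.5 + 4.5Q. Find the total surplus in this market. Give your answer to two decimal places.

Setting demand equal to supply, 12.5 = 8.5Q, so Q* = 1.4706 and P* = 60.1176.
CS = (1/2)(1.4706)(5.8824) = 4.3253 and PS = (1/2)(1.4706)(6.6176) = 4.8659, so total surplus = 9.1912.

9.19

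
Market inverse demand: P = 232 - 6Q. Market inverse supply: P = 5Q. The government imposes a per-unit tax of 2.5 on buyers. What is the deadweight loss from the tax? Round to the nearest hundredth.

0.28

Without the tax, 232 - 6Q = 5Q so Q* = 21.0909 and P* = 105.4545.
With the tax, buyers' net willingness to pay falls by 2.5: (232 - 2.5) - 6Q = 5Q, so Q_t = 20.8636. Buyers pay P_b = 106.8182; sellers receive P_s = P_b - 2.5 = 104.3182.
Deadweight loss is the triangle between the curves from Q_t to Q*: (1/2)(21.0909 - 20.8636)(2.5) = 0.2841.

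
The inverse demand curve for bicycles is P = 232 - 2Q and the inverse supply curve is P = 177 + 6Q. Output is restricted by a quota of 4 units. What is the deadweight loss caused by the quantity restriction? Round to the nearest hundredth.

33.06

Without the quota, 232 - 2Q = 177 + 6Q gives Q* = 6.875.
At Q = 4 the demand price is 232 - 2(4) = 224 and the supply price is 177 + 6(4) = 201.
DWL = (1/2)(gap between curves at 4) x (Q* - 4) = (1/2)(23)(2.875) = 33.0625.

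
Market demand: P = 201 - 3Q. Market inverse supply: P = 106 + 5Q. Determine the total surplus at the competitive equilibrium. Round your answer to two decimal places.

Setting demand equal to supply, 95 = 8Q, so Q* = 11.875 and P* = 165.375.
CS = (1/2)(11.875)(35.625) = 211.5234 and PS = (1/2)(11.875)(59.375) = 352.5391, so total surplus = 564.0625.

564.06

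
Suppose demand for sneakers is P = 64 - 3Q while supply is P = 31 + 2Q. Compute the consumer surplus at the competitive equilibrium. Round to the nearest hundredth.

65.34

Setting demand equal to supply, 33 = 5Q, so Q* = 6.6 and P* = 44.2.
CS is the area between the demand curve and P* from 0 to Q*: (1/2)(6.6)(19.8) = 65.34.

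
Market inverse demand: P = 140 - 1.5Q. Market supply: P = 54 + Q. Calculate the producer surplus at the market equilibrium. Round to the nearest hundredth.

591.68

Setting demand equal to supply, 86 = 2.5Q, so Q* = 34.4 and P* = 88.4.
The supply curve's price intercept is 54, so PS = (1/2)(Q*)(P* - 54) = (1/2)(34.4)(34.4) = 591.68.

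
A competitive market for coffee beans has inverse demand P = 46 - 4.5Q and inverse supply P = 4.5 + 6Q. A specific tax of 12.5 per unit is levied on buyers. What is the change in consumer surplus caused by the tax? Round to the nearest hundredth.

-17.98

Pre-tax equilibrium: 46 - 4.5Q = 4.5 + 6Q gives Q* = 3.9524, P* = 28.2143.
With the tax, buyers' net willingness to pay falls by 12.5: (46 - 12.5) - 4.5Q = 4.5 + 6Q, so Q_t = 2.7619. Buyers pay P_b = 33.5714; sellers receive P_s = P_b - 12.5 = 21.0714.
CS falls from (1/2)(3.9524)(17.7857) = 35.148 to (1/2)(2.7619)(12.4286) = 17.1633, a change of -17.9847.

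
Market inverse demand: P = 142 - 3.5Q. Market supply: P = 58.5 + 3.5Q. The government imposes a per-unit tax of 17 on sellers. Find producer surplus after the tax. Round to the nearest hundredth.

Without the tax, 142 - 3.5Q = 58.5 + 3.5Q so Q* = 11.9286 and P* = 100.25.
With the tax, sellers need 17 more per unit: 142 - 3.5Q = 58.5 + 3.5Q + 17, so Q_t = 9.5. Buyers pay P_b = 108.75; sellers receive P_s = P_b - 17 = 91.75.
Producer surplus is the triangle above supply below P_s: (1/2)(9.5)(91.75 - 58.5) = 157.9375.

157.94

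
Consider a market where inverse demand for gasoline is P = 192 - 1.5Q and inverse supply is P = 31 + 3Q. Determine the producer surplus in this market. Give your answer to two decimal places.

Equilibrium: 192 - 1.5Q = 31 + 3Q, so Q* = 35.7778 and P* = 138.3333.
The supply curve's price intercept is 31, so PS = (1/2)(Q*)(P* - 31) = (1/2)(35.7778)(107.3333) = 1920.0741.

1920.07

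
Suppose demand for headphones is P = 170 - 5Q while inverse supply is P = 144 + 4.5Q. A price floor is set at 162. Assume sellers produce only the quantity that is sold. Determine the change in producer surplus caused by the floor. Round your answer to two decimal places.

6.19

Without the control, 170 - 5Q = 144 + 4.5Q so Q* = 2.7368 and P* = 156.3158.
At P = 162, buyers demand (170 - 162)/5 = 1.6 while sellers would supply more, so the quantity traded is 1.6 at price 162.
PS goes from (1/2)(2.7368)(12.3158) = 16.8532 to 23.04 (computed as (162 - 144)(1.6) - (1/2)(4.5)(1.6)^2), a change of 6.1868.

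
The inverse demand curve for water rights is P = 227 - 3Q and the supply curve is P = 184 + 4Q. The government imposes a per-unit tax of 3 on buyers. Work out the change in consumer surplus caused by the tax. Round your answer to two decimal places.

Pre-tax equilibrium: 227 - 3Q = 184 + 4Q gives Q* = 6.1429, P* = 208.5714.
With the tax, buyers' net willingness to pay falls by 3: (227 - 3) - 3Q = 184 + 4Q, so Q_t = 5.7143. Buyers pay P_b = 209.8571; sellers receive P_s = P_b - 3 = 206.8571.
CS falls from (1/2)(6.1429)(18.4286) = 56.602 to (1/2)(5.7143)(17.1429) = 48.9796, a change of -7.6224.

-7.62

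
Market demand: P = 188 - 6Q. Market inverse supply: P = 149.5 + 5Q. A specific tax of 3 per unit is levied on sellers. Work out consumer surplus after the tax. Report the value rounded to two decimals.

31.25

Without the tax, 188 - 6Q = 149.5 + 5Q so Q* = 3.5 and P* = 167.
A tax on sellers shifts supply up by 3: 188 - 6Q = 149.5 + 5Q + 3, so Q_t = 3.2273. Buyers pay P_b = 168.6364; sellers receive P_s = P_b - 3 = 165.6364.
CS = (1/2)(Q_t)(188 - P_b) = (1/2)(3.2273)(19.3636) = 31.2459.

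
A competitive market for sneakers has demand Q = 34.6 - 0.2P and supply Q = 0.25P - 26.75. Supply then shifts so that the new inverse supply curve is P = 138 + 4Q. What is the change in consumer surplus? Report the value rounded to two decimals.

Rewriting demand in inverse form: P = 173 - 5Q.
Rewriting supply in inverse form: P = 107 + 4Q.
Initial equilibrium: Q_0 = 7.3333, P_0 = 136.3333; CS_0 = (1/2)(7.3333)(36.6667) = 134.4444, PS_0 = (1/2)(7.3333)(29.3333) = 107.5556.
New equilibrium: 173 - 5Q = 138 + 4Q gives Q_1 = 3.8889, P_1 = 153.5556; CS_1 = 37.8086, PS_1 = 30.2469.
Change in consumer surplus = 37.8086 - 134.4444 = -96.6358.

-96.64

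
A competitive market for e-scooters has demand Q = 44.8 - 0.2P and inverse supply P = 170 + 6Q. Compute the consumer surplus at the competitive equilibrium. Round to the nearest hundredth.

Rewriting demand in inverse form: P = 224 - 5Q.
Setting demand equal to supply, 54 = 11Q, so Q* = 4.9091 and P* = 199.4545.
CS is the area between the demand curve and P* from 0 to Q*: (1/2)(4.9091)(24.5455) = 60.2479.

60.25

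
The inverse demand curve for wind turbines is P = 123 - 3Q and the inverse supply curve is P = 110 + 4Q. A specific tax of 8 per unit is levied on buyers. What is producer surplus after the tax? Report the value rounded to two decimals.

1.02

Without the tax, 123 - 3Q = 110 + 4Q so Q* = 1.8571 and P* = 117.4286.
A tax on buyers shifts demand down by 8: (123 - 8) - 3Q = 110 + 4Q, so Q_t = 0.7143. Buyers pay P_b = 120.8571; sellers receive P_s = P_b - 8 = 112.8571.
Producer surplus is the triangle above supply below P_s: (1/2)(0.7143)(112.8571 - 110) = 1.0204.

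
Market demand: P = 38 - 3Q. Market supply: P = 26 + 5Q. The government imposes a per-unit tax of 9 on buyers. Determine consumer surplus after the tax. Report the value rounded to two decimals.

0.21

Without the tax, 38 - 3Q = 26 + 5Q so Q* = 1.5 and P* = 33.5.
A tax on buyers shifts demand down by 9: (38 - 9) - 3Q = 26 + 5Q, so Q_t = 0.375. Buyers pay P_b = 36.875; sellers receive P_s = P_b - 9 = 27.875.
Consumer surplus is the triangle under demand above P_b: (1/2)(0.375)(38 - 36.875) = 0.2109.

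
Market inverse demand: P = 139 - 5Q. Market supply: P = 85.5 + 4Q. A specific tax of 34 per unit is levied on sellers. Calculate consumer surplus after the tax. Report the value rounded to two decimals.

11.74

Without the tax, 139 - 5Q = 85.5 + 4Q so Q* = 5.9444 and P* = 109.2778.
With the tax, sellers need 34 more per unit: 139 - 5Q = 85.5 + 4Q + 34, so Q_t = 2.1667. Buyers pay P_b = 128.1667; sellers receive P_s = P_b - 34 = 94.1667.
CS = (1/2)(Q_t)(139 - P_b) = (1/2)(2.1667)(10.8333) = 11.7361.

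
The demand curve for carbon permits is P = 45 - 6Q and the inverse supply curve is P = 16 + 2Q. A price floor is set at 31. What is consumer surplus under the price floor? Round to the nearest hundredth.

16.33

Free-market equilibrium: 45 - 6Q = 16 + 2Q gives Q* = 3.625, P* = 23.25.
At the floor price 31, quantity demanded is (45 - 31)/6 = 2.3333; demand is the short side, so Q = 2.3333 trades at P = 31.
CS is the triangle under demand above 31: (1/2)(2.3333)(45 - 31) = 16.3333.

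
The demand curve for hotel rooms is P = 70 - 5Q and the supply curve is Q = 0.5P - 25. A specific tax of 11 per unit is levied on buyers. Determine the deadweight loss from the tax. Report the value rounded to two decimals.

8.64

Rewriting supply in inverse form: P = 50 + 2Q.
Pre-tax equilibrium: 70 - 5Q = 50 + 2Q gives Q* = 2.8571, P* = 55.7143.
With the tax, buyers' net willingness to pay falls by 11: (70 - 11) - 5Q = 50 + 2Q, so Q_t = 1.2857. Buyers pay P_b = 63.5714; sellers receive P_s = P_b - 11 = 52.5714.
Deadweight loss is the triangle between the curves from Q_t to Q*: (1/2)(2.8571 - 1.2857)(11) = 8.6429.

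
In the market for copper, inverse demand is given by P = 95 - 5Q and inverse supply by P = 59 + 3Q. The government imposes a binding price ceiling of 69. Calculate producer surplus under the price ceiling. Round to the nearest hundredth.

Free-market equilibrium: 95 - 5Q = 59 + 3Q gives Q* = 4.5, P* = 72.5.
At the ceiling price 69, quantity supplied is (69 - 59)/3 = 3.3333; supply is the short side, so Q = 3.3333 trades at P = 69.
PS is the triangle above supply below 69: (1/2)(3.3333)(69 - 59) = 16.6667.

16.67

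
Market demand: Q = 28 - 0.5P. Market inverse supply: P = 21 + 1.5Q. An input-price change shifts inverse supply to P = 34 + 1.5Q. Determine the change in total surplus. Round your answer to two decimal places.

Rewriting demand in inverse form: P = 56 - 2Q.
Initial equilibrium: Q_0 = 10, P_0 = 36; CS_0 = (1/2)(10)(20) = 100, PS_0 = (1/2)(10)(15) = 75.
New equilibrium: 56 - 2Q = 34 + 1.5Q gives Q_1 = 6.2857, P_1 = 43.4286; CS_1 = 39.5102, PS_1 = 29.6327.
Change in total surplus = (39.5102 + 29.6327) - (100 + 75) = -105.8571.

-105.86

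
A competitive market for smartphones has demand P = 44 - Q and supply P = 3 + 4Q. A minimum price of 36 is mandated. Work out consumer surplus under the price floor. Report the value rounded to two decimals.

Without the control, 44 - Q = 3 + 4Q so Q* = 8.2 and P* = 35.8.
At P = 36, buyers demand (44 - 36)/1 = 8 while sellers would supply more, so the quantity traded is 8 at price 36.
CS is the triangle under demand above 36: (1/2)(8)(44 - 36) = 32.

32.00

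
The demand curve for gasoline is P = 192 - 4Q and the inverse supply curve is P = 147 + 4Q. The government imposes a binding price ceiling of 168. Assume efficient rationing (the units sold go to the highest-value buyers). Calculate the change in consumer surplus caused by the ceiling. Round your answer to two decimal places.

7.59

Without the control, 192 - 4Q = 147 + 4Q so Q* = 5.625 and P* = 169.5.
At P = 168, sellers supply (168 - 147)/4 = 5.25 while buyers want more, so the quantity traded is 5.25 at price 168.
CS goes from (1/2)(5.625)(22.5) = 63.2812 to 70.875 (computed as (192 - 168)(5.25) - (1/2)(4)(5.25)^2), a change of 7.5938.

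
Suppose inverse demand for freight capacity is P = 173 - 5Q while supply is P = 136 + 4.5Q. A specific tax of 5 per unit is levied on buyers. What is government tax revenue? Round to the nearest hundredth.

16.84

Without the tax, 173 - 5Q = 136 + 4.5Q so Q* = 3.8947 and P* = 153.5263.
With the tax, buyers' net willingness to pay falls by 5: (173 - 5) - 5Q = 136 + 4.5Q, so Q_t = 3.3684. Buyers pay P_b = 156.1579; sellers receive P_s = P_b - 5 = 151.1579.
Tax revenue = t x Q_t = 5 x 3.3684 = 16.8421.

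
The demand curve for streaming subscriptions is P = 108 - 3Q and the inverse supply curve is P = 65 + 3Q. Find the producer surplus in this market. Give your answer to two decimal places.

Setting demand equal to supply, 43 = 6Q, so Q* = 7.1667 and P* = 86.5.
PS is the area between P* and the supply curve from 0 to Q*: (1/2)(7.1667)(21.5) = 77.0417.

77.04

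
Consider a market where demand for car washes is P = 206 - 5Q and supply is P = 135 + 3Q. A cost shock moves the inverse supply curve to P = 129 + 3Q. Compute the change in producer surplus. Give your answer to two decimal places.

Initial equilibrium: Q_0 = 8.875, P_0 = 161.625; CS_0 = (1/2)(8.875)(44.375) = 196.9141, PS_0 = (1/2)(8.875)(26.625) = 118.1484.
New equilibrium: 206 - 5Q = 129 + 3Q gives Q_1 = 9.625, P_1 = 157.875; CS_1 = 231.6016, PS_1 = 138.9609.
Change in producer surplus = 138.9609 - 118.1484 = 20.8125.

20.81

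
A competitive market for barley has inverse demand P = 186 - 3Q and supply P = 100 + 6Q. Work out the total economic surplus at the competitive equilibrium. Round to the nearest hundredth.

410.89

Setting demand equal to supply, 86 = 9Q, so Q* = 9.5556 and P* = 157.3333.
Total surplus is the full triangle between the curves from 0 to Q*: (1/2)(9.5556)(186 - 100) = 410.8889.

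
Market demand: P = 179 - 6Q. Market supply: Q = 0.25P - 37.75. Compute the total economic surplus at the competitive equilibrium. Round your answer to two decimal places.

39.20

Rewriting supply in inverse form: P = 151 + 4Q.
Set 179 - 6Q = 151 + 4Q, which gives 28 = 10Q, so Q* = 2.8 and P* = 179 - 6(2.8) = 162.2.
CS = (1/2)(2.8)(16.8) = 23.52 and PS = (1/2)(2.8)(11.2) = 15.68, so total surplus = 39.2.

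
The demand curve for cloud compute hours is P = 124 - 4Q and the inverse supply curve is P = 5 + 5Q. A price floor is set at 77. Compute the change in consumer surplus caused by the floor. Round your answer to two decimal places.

-73.53

Free-market equilibrium: 124 - 4Q = 5 + 5Q gives Q* = 13.2222, P* = 71.1111.
At P = 77, buyers demand (124 - 77)/4 = 11.75 while sellers would supply more, so the quantity traded is 11.75 at price 77.
CS goes from (1/2)(13.2222)(52.8889) = 349.6543 to 276.125 (computed as (124 - 77)(11.75) - (1/2)(4)(11.75)^2), a change of -73.5293.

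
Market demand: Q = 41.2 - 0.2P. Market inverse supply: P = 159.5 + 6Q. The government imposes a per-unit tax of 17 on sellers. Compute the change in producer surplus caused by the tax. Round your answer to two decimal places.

Rewriting demand in inverse form: P = 206 - 5Q.
Without the tax, 206 - 5Q = 159.5 + 6Q so Q* = 4.2273 and P* = 184.8636.
With the tax, sellers need 17 more per unit: 206 - 5Q = 159.5 + 6Q + 17, so Q_t = 2.6818. Buyers pay P_b = 192.5909; sellers receive P_s = P_b - 17 = 175.5909.
Producers lose the trapezoid between P_s and P* out to Q_t plus the triangle from Q_t to Q*: change in PS = 21.5764 - 53.6095 = -32.0331.

-32.03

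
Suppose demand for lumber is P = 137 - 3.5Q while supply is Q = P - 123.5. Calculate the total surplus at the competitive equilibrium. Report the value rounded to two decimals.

Rewriting supply in inverse form: P = 123.5 + Q.
Equilibrium: 137 - 3.5Q = 123.5 + Q, so Q* = 3 and P* = 126.5.
Total surplus is the full triangle between the curves from 0 to Q*: (1/2)(3)(137 - 123.5) = 20.25.

20.25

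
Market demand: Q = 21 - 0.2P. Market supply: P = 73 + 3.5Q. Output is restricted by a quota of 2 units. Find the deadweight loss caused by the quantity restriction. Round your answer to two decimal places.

Rewriting demand in inverse form: P = 105 - 5Q.
Unrestricted equilibrium: Q* = (105 - 73)/(5 + 3.5) = 3.7647.
At Q = 2 the demand price is 105 - 5(2) = 95 and the supply price is 73 + 3.5(2) = 80.
DWL = (1/2)(gap between curves at 2) x (Q* - 2) = (1/2)(15)(1.7647) = 13.2353.

13.24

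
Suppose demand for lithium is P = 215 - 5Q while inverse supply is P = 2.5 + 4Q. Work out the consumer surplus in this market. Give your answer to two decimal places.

Setting demand equal to supply, 212.5 = 9Q, so Q* = 23.6111 and P* = 96.9444.
Consumer surplus is the triangle under demand above P*: (1/2)(23.6111)(215 - 96.9444) = (1/2)(23.6111)(118.0556) = 1393.7114.

1393.71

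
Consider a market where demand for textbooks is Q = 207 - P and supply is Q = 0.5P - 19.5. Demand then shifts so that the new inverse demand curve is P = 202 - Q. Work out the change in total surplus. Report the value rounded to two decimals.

-275.83

Rewriting demand in inverse form: P = 207 - Q.
Rewriting supply in inverse form: P = 39 + 2Q.
Initial equilibrium: Q_0 = 56, P_0 = 151; CS_0 = (1/2)(56)(56) = 1568, PS_0 = (1/2)(56)(112) = 3136.
New equilibrium: 202 - Q = 39 + 2Q gives Q_1 = 54.3333, P_1 = 147.6667; CS_1 = 1476.0556, PS_1 = 2952.1111.
Change in total surplus = (1476.0556 + 2952.1111) - (1568 + 3136) = -275.8333.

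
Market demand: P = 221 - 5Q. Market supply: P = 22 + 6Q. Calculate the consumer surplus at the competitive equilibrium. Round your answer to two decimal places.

818.20

Equilibrium: 221 - 5Q = 22 + 6Q, so Q* = 18.0909 and P* = 130.5455.
CS is the area between the demand curve and P* from 0 to Q*: (1/2)(18.0909)(90.4545) = 818.2025.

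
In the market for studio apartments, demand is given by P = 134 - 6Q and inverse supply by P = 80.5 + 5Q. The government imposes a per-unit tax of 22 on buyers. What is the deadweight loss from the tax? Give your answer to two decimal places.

22.00

Pre-tax equilibrium: 134 - 6Q = 80.5 + 5Q gives Q* = 4.8636, P* = 104.8182.
A tax on buyers shifts demand down by 22: (134 - 22) - 6Q = 80.5 + 5Q, so Q_t = 2.8636. Buyers pay P_b = 116.8182; sellers receive P_s = P_b - 22 = 94.8182.
The welfare triangle lost has base Q* - Q_t = 2 and height t = 22, so DWL = (1/2)(2)(22) = 22.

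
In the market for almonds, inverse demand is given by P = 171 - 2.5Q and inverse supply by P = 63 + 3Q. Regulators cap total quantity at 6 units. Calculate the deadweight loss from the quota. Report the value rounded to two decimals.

Unrestricted equilibrium: Q* = (171 - 63)/(2.5 + 3) = 19.6364.
At Q = 6 the demand price is 171 - 2.5(6) = 156 and the supply price is 63 + 3(6) = 81.
DWL = (1/2)(gap between curves at 6) x (Q* - 6) = (1/2)(75)(13.6364) = 511.3636.

511.36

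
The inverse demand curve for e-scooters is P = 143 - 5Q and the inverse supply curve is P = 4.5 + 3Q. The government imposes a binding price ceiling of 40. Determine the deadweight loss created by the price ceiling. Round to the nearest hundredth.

Free-market equilibrium: 143 - 5Q = 4.5 + 3Q gives Q* = 17.3125, P* = 56.4375.
At P = 40, sellers supply (40 - 4.5)/3 = 11.8333 while buyers want more, so the quantity traded is 11.8333 at price 40.
At Q = 11.8333 the demand price is 83.8333 and the supply price is 40. Deadweight loss is the triangle between the curves from 11.8333 to 17.3125: (1/2)(83.8333 - 40)(17.3125 - 11.8333) = 120.0851.

120.09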